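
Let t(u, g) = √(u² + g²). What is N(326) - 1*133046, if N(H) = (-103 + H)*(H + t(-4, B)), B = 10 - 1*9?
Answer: -60348 + 223*√17 ≈ -59429.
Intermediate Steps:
B = 1 (B = 10 - 9 = 1)
t(u, g) = √(g² + u²)
N(H) = (-103 + H)*(H + √17) (N(H) = (-103 + H)*(H + √(1² + (-4)²)) = (-103 + H)*(H + √(1 + 16)) = (-103 + H)*(H + √17))
N(326) - 1*133046 = (326² - 103*326 - 103*√17 + 326*√17) - 1*133046 = (106276 - 33578 - 103*√17 + 326*√17) - 133046 = (72698 + 223*√17) - 133046 = -60348 + 223*√17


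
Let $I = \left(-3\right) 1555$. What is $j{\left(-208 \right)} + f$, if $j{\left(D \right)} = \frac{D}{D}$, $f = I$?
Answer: $-4664$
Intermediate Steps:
$I = -4665$
$f = -4665$
$j{\left(D \right)} = 1$
$j{\left(-208 \right)} + f = 1 - 4665 = -4664$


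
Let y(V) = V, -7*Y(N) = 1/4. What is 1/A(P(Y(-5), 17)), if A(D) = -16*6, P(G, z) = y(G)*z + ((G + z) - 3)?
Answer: -1/96 ≈ -0.010417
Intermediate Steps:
Y(N) = -1/28 (Y(N) = -1/7/4 = -1/7*1/4 = -1/28)
P(G, z) = -3 + G + z + G*z (P(G, z) = G*z + ((G + z) - 3) = G*z + (-3 + G + z) = -3 + G + z + G*z)
A(D) = -96
1/A(P(Y(-5), 17)) = 1/(-96) = -1/96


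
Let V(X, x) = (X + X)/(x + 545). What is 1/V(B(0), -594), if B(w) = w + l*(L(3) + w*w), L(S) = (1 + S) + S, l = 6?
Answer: -7/12 ≈ -0.58333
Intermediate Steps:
L(S) = 1 + 2*S
B(w) = 42 + w + 6*w**2 (B(w) = w + 6*((1 + 2*3) + w*w) = w + 6*((1 + 6) + w**2) = w + 6*(7 + w**2) = w + (42 + 6*w**2) = 42 + w + 6*w**2)
V(X, x) = 2*X/(545 + x) (V(X, x) = (2*X)/(545 + x) = 2*X/(545 + x))
1/V(B(0), -594) = 1/(2*(42 + 0 + 6*0**2)/(545 - 594)) = 1/(2*(42 + 0 + 6*0)/(-49)) = 1/(2*(42 + 0 + 0)*(-1/49)) = 1/(2*42*(-1/49)) = 1/(-12/7) = -7/12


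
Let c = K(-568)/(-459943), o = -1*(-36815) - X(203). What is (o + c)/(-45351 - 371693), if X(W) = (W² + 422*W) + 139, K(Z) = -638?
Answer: 3771490729/17437860772 ≈ 0.21628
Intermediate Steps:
X(W) = 139 + W² + 422*W
o = -90199 (o = -1*(-36815) - (139 + 203² + 422*203) = 36815 - (139 + 41209 + 85666) = 36815 - 1*127014 = 36815 - 127014 = -90199)
c = 58/41813 (c = -638/(-459943) = -638*(-1/459943) = 58/41813 ≈ 0.0013871)
(o + c)/(-45351 - 371693) = (-90199 + 58/41813)/(-45351 - 371693) = -3771490729/41813/(-417044) = -3771490729/41813*(-1/417044) = 3771490729/17437860772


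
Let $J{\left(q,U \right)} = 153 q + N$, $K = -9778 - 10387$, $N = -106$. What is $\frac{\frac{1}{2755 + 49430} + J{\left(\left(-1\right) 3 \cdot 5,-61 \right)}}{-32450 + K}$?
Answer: $\frac{125296184}{2745713775} \approx 0.045633$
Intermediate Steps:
$K = -20165$
$J{\left(q,U \right)} = -106 + 153 q$ ($J{\left(q,U \right)} = 153 q - 106 = -106 + 153 q$)
$\frac{\frac{1}{2755 + 49430} + J{\left(\left(-1\right) 3 \cdot 5,-61 \right)}}{-32450 + K} = \frac{\frac{1}{2755 + 49430} + \left(-106 + 153 \left(-1\right) 3 \cdot 5\right)}{-32450 - 20165} = \frac{\frac{1}{52185} + \left(-106 + 153 \left(\left(-3\right) 5\right)\right)}{-52615} = \left(\frac{1}{52185} + \left(-106 + 153 \left(-15\right)\right)\right) \left(- \frac{1}{52615}\right) = \left(\frac{1}{52185} - 2401\right) \left(- \frac{1}{52615}\right) = \left(- \frac{125296184}{52185}\right) \left(- \frac{1}{52615}\right) = \frac{125296184}{2745713775}$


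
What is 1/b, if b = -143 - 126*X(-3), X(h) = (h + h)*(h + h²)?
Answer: 1/4393 ≈ 0.00022763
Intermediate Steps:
X(h) = 2*h*(h + h²) (X(h) = (2*h)*(h + h²) = 2*h*(h + h²))
b = 4393 (b = -143 - 252*(-3)²*(1 - 3) = -143 - 252*9*(-2) = -143 - 126*(-36) = -143 + 4536 = 4393)
1/b = 1/4393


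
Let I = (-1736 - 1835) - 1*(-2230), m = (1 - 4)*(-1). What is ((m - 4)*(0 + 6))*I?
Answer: 8046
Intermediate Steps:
m = 3 (m = -3*(-1) = 3)
I = -1341 (I = -3571 + 2230 = -1341)
((m - 4)*(0 + 6))*I = ((3 - 4)*(0 + 6))*(-1341) = -1*6*(-1341) = -6*(-1341) = 8046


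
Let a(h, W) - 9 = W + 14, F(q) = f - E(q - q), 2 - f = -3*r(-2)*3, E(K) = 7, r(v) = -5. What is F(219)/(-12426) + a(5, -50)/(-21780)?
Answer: 79139/15035460 ≈ 0.0052635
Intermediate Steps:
f = -43 (f = 2 - (-3*(-5))*3 = 2 - 15*3 = 2 - 1*45 = 2 - 45 = -43)
F(q) = -50 (F(q) = -43 - 1*7 = -43 - 7 = -50)
a(h, W) = 23 + W (a(h, W) = 9 + (W + 14) = 9 + (14 + W) = 23 + W)
F(219)/(-12426) + a(5, -50)/(-21780) = -50/(-12426) + (23 - 50)/(-21780) = -50*(-1/12426) - 27*(-1/21780) = 25/6213 + 3/2420 = 79139/15035460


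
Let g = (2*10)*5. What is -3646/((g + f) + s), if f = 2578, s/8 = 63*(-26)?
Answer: 1823/5213 ≈ 0.34970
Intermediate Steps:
s = -13104 (s = 8*(63*(-26)) = 8*(-1638) = -13104)
g = 100 (g = 20*5 = 100)
-3646/((g + f) + s) = -3646/((100 + 2578) - 13104) = -3646/(2678 - 13104) = -3646/(-10426) = -3646*(-1/10426) = 1823/5213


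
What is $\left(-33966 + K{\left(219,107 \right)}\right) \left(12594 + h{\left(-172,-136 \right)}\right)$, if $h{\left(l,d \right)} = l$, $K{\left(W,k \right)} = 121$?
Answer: $-420422590$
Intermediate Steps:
$\left(-33966 + K{\left(219,107 \right)}\right) \left(12594 + h{\left(-172,-136 \right)}\right) = \left(-33966 + 121\right) \left(12594 - 172\right) = \left(-33845\right) 12422 = -420422590$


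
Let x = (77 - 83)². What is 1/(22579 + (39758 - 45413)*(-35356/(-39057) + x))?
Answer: -13019/2423098079 ≈ -5.3729e-6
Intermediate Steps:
x = 36 (x = (-6)² = 36)
1/(22579 + (39758 - 45413)*(-35356/(-39057) + x)) = 1/(22579 + (39758 - 45413)*(-35356/(-39057) + 36)) = 1/(22579 - 5655*(-35356*(-1/39057) + 36)) = 1/(22579 - 5655*(35356/39057 + 36)) = 1/(22579 - 5655*1441408/39057) = 1/(22579 - 2717054080/13019) = 1/(-2423098079/13019) = -13019/2423098079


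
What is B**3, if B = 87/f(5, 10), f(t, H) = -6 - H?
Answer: -658503/4096 ≈ -160.77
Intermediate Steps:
B = -87/16 (B = 87/(-6 - 1*10) = 87/(-6 - 10) = 87/(-16) = 87*(-1/16) = -87/16 ≈ -5.4375)
B**3 = (-87/16)**3 = -658503/4096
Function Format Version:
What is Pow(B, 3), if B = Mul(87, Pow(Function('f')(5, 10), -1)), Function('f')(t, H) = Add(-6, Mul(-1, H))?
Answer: Rational(-658503, 4096) ≈ -160.77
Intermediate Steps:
B = Rational(-87, 16) (B = Mul(87, Pow(Add(-6, Mul(-1, 10)), -1)) = Mul(87, Pow(Add(-6, -10), -1)) = Mul(87, Pow(-16, -1)) = Mul(87, Rational(-1, 16)) = Rational(-87, 16) ≈ -5.4375)
Pow(B, 3) = Pow(Rational(-87, 16), 3) = Rational(-658503, 4096)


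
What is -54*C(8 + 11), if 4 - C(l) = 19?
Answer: 810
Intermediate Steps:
C(l) = -15 (C(l) = 4 - 1*19 = 4 - 19 = -15)
-54*C(8 + 11) = -54*(-15) = 810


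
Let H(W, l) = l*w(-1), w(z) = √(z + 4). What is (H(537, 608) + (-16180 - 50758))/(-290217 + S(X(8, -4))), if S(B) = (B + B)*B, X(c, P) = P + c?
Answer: 66938/290185 - 608*√3/290185 ≈ 0.22704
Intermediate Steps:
S(B) = 2*B² (S(B) = (2*B)*B = 2*B²)
w(z) = √(4 + z)
H(W, l) = l*√3 (H(W, l) = l*√(4 - 1) = l*√3)
(H(537, 608) + (-16180 - 50758))/(-290217 + S(X(8, -4))) = (608*√3 + (-16180 - 50758))/(-290217 + 2*(-4 + 8)²) = (608*√3 - 66938)/(-290217 + 2*4²) = (-66938 + 608*√3)/(-290217 + 2*16) = (-66938 + 608*√3)/(-290217 + 32) = (-66938 + 608*√3)/(-290185) = (-66938 + 608*√3)*(-1/290185) = 66938/290185 - 608*√3/290185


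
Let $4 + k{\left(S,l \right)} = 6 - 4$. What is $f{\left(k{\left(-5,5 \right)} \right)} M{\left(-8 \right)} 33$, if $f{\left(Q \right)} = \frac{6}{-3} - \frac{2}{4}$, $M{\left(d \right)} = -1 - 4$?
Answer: $\frac{825}{2} \approx 412.5$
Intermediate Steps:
$M{\left(d \right)} = -5$
$k{\left(S,l \right)} = -2$ ($k{\left(S,l \right)} = -4 + \left(6 - 4\right) = -4 + 2 = -2$)
$f{\left(Q \right)} = - \frac{5}{2}$ ($f{\left(Q \right)} = 6 \left(- \frac{1}{3}\right) - \frac{1}{2} = -2 - \frac{1}{2} = - \frac{5}{2}$)
$f{\left(k{\left(-5,5 \right)} \right)} M{\left(-8 \right)} 33 = \left(- \frac{5}{2}\right) \left(-5\right) 33 = \frac{25}{2} \cdot 33 = \frac{825}{2}$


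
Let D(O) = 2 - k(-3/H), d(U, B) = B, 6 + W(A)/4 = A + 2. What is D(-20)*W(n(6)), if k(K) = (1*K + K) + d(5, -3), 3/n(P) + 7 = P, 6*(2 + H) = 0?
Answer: -56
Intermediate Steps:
H = -2 (H = -2 + (⅙)*0 = -2 + 0 = -2)
n(P) = 3/(-7 + P)
W(A) = -16 + 4*A (W(A) = -24 + 4*(A + 2) = -24 + 4*(2 + A) = -24 + (8 + 4*A) = -16 + 4*A)
k(K) = -3 + 2*K (k(K) = (1*K + K) - 3 = (K + K) - 3 = 2*K - 3 = -3 + 2*K)
D(O) = 2 (D(O) = 2 - (-3 + 2*(-3/(-2))) = 2 - (-3 + 2*(-3*(-½))) = 2 - (-3 + 2*(3/2)) = 2 - (-3 + 3) = 2 - 1*0 = 2 + 0 = 2)
D(-20)*W(n(6)) = 2*(-16 + 4*(3/(-7 + 6))) = 2*(-16 + 4*(3/(-1))) = 2*(-16 + 4*(3*(-1))) = 2*(-16 + 4*(-3)) = 2*(-16 - 12) = 2*(-28) = -56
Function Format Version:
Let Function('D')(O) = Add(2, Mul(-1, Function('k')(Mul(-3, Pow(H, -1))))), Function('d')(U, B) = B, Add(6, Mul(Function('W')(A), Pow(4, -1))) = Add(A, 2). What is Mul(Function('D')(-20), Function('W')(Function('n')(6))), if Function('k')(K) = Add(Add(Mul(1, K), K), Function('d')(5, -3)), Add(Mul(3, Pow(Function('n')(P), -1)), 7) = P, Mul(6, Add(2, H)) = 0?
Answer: -56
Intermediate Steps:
H = -2 (H = Add(-2, Mul(Rational(1, 6), 0)) = Add(-2, 0) = -2)
Function('n')(P) = Mul(3, Pow(Add(-7, P), -1))
Function('W')(A) = Add(-16, Mul(4, A)) (Function('W')(A) = Add(-24, Mul(4, Add(A, 2))) = Add(-24, Mul(4, Add(2, A))) = Add(-24, Add(8, Mul(4, A))) = Add(-16, Mul(4, A)))
Function('k')(K) = Add(-3, Mul(2, K)) (Function('k')(K) = Add(Add(Mul(1, K), K), -3) = Add(Add(K, K), -3) = Add(Mul(2, K), -3) = Add(-3, Mul(2, K)))
Function('D')(O) = 2 (Function('D')(O) = Add(2, Mul(-1, Add(-3, Mul(2, Mul(-3, Pow(-2, -1)))))) = Add(2, Mul(-1, Add(-3, Mul(2, Mul(-3, Rational(-1, 2)))))) = Add(2, Mul(-1, Add(-3, Mul(2, Rational(3, 2))))) = Add(2, Mul(-1, Add(-3, 3))) = Add(2, Mul(-1, 0)) = Add(2, 0) = 2)
Mul(Function('D')(-20), Function('W')(Function('n')(6))) = Mul(2, Add(-16, Mul(4, Mul(3, Pow(Add(-7, 6), -1))))) = Mul(2, Add(-16, Mul(4, Mul(3, Pow(-1, -1))))) = Mul(2, Add(-16, Mul(4, Mul(3, -1)))) = Mul(2, Add(-16, Mul(4, -3))) = Mul(2, Add(-16, -12)) = Mul(2, -28) = -56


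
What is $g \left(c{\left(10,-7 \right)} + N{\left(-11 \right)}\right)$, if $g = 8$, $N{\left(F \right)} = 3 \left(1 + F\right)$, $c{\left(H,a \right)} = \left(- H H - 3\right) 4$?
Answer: $-3536$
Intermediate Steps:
$c{\left(H,a \right)} = -12 - 4 H^{2}$ ($c{\left(H,a \right)} = \left(- H^{2} - 3\right) 4 = \left(-3 - H^{2}\right) 4 = -12 - 4 H^{2}$)
$N{\left(F \right)} = 3 + 3 F$
$g \left(c{\left(10,-7 \right)} + N{\left(-11 \right)}\right) = 8 \left(\left(-12 - 4 \cdot 10^{2}\right) + \left(3 + 3 \left(-11\right)\right)\right) = 8 \left(\left(-12 - 400\right) + \left(3 - 33\right)\right) = 8 \left(\left(-12 - 400\right) - 30\right) = 8 \left(-412 - 30\right) = 8 \left(-442\right) = -3536$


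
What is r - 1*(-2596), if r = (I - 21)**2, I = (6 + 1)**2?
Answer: 3380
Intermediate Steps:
I = 49 (I = 7**2 = 49)
r = 784 (r = (49 - 21)**2 = 28**2 = 784)
r - 1*(-2596) = 784 - 1*(-2596) = 784 + 2596 = 3380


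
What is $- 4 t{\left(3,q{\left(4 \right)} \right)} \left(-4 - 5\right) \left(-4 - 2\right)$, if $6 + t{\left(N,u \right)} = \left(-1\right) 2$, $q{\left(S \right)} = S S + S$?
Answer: $1728$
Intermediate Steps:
$q{\left(S \right)} = S + S^{2}$ ($q{\left(S \right)} = S^{2} + S = S + S^{2}$)
$t{\left(N,u \right)} = -8$ ($t{\left(N,u \right)} = -6 - 2 = -8$)
$- 4 t{\left(3,q{\left(4 \right)} \right)} \left(-4 - 5\right) \left(-4 - 2\right) = \left(-4\right) \left(-8\right) \left(-4 - 5\right) \left(-4 - 2\right) = 32 \left(\left(-9\right) \left(-6\right)\right) = 32 \cdot 54 = 1728$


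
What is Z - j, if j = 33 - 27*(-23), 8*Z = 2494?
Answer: -1369/4 ≈ -342.25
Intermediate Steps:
Z = 1247/4 (Z = (1/8)*2494 = 1247/4 ≈ 311.75)
j = 654 (j = 33 + 621 = 654)
Z - j = 1247/4 - 1*654 = 1247/4 - 654 = -1369/4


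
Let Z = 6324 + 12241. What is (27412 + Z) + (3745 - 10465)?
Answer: 39257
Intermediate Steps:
Z = 18565
(27412 + Z) + (3745 - 10465) = (27412 + 18565) + (3745 - 10465) = 45977 - 6720 = 39257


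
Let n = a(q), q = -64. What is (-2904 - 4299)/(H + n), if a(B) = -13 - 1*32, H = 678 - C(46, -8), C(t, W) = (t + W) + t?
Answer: -2401/183 ≈ -13.120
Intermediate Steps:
C(t, W) = W + 2*t (C(t, W) = (W + t) + t = W + 2*t)
H = 594 (H = 678 - (-8 + 2*46) = 678 - (-8 + 92) = 678 - 1*84 = 678 - 84 = 594)
a(B) = -45 (a(B) = -13 - 32 = -45)
n = -45
(-2904 - 4299)/(H + n) = (-2904 - 4299)/(594 - 45) = -7203/549 = -7203*1/549 = -2401/183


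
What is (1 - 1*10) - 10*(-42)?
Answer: 411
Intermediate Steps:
(1 - 1*10) - 10*(-42) = (1 - 10) + 420 = -9 + 420 = 411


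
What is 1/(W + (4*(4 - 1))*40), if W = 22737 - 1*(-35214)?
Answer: 1/58431 ≈ 1.7114e-5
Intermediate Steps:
W = 57951 (W = 22737 + 35214 = 57951)
1/(W + (4*(4 - 1))*40) = 1/(57951 + (4*(4 - 1))*40) = 1/(57951 + (4*3)*40) = 1/(57951 + 12*40) = 1/(57951 + 480) = 1/58431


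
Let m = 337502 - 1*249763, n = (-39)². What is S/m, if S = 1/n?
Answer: 1/133451019 ≈ 7.4934e-9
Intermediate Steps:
n = 1521
S = 1/1521 ≈ 0.00065746
m = 87739 (m = 337502 - 249763 = 87739)
S/m = (1/1521)/87739 = (1/1521)*(1/87739) = 1/133451019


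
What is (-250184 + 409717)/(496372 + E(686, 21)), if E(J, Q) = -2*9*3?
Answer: 159533/496318 ≈ 0.32143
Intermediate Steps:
E(J, Q) = -54 (E(J, Q) = -18*3 = -54)
(-250184 + 409717)/(496372 + E(686, 21)) = (-250184 + 409717)/(496372 - 54) = 159533/496318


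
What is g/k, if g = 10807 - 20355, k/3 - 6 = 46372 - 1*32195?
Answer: -9548/42549 ≈ -0.22440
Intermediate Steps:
k = 42549 (k = 18 + 3*(46372 - 1*32195) = 18 + 3*(46372 - 32195) = 18 + 3*14177 = 18 + 42531 = 42549)
g = -9548
g/k = -9548/42549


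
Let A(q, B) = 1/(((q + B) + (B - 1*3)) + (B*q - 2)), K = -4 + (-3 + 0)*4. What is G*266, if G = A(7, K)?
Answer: -133/71 ≈ -1.8732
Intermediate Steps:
K = -16 (K = -4 - 3*4 = -4 - 12 = -16)
A(q, B) = 1/(-5 + q + 2*B + B*q) (A(q, B) = 1/(((B + q) + (B - 3)) + (-2 + B*q)) = 1/(((B + q) + (-3 + B)) + (-2 + B*q)) = 1/((-3 + q + 2*B) + (-2 + B*q)) = 1/(-5 + q + 2*B + B*q))
G = -1/142 (G = 1/(-5 + 7 + 2*(-16) - 16*7) = 1/(-5 + 7 - 32 - 112) = 1/(-142) = -1/142 ≈ -0.0070423)
G*266 = -1/142*266 = -133/71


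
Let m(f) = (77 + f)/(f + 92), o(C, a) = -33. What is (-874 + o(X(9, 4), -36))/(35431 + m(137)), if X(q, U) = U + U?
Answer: -207703/8113913 ≈ -0.025598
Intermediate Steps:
X(q, U) = 2*U
m(f) = (77 + f)/(92 + f)
(-874 + o(X(9, 4), -36))/(35431 + m(137)) = (-874 - 33)/(35431 + (77 + 137)/(92 + 137)) = -907/(35431 + 214/229) = -907/8113913/229 = -907*229/8113913 = -207703/8113913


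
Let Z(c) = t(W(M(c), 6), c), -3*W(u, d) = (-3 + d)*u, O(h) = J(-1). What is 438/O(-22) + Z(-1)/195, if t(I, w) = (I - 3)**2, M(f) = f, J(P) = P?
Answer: -85406/195 ≈ -437.98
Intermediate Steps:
O(h) = -1
W(u, d) = -u*(-3 + d)/3 (W(u, d) = -(-3 + d)*u/3 = -u*(-3 + d)/3)
t(I, w) = (-3 + I)**2
Z(c) = (-3 - c)**2 (Z(c) = (-3 + c*(3 - 1*6)/3)**2 = (-3 + c*(3 - 6)/3)**2 = (-3 + (1/3)*c*(-3))**2 = (-3 - c)**2)
438/O(-22) + Z(-1)/195 = 438/(-1) + (3 - 1)**2/195 = 438*(-1) + 2**2*(1/195) = -438 + 4*(1/195) = -438 + 4/195 = -85406/195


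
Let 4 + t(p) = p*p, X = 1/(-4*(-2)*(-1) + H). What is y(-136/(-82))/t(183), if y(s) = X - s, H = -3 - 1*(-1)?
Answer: -721/13728850 ≈ -5.2517e-5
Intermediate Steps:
H = -2 (H = -3 + 1 = -2)
X = -⅒ (X = 1/(-4*(-2)*(-1) - 2) = 1/(8*(-1) - 2) = 1/(-8 - 2) = 1/(-10) = -⅒ ≈ -0.10000)
t(p) = -4 + p² (t(p) = -4 + p*p = -4 + p²)
y(s) = -⅒ - s
y(-136/(-82))/t(183) = (-⅒ - (-136)/(-82))/(-4 + 183²) = (-⅒ - (-136)*(-1)/82)/(-4 + 33489) = (-⅒ - 1*68/41)/33485 = (-⅒ - 68/41)*(1/33485) = -721/410*1/33485 = -721/13728850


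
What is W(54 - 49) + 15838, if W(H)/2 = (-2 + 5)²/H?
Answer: 79208/5 ≈ 15842.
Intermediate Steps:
W(H) = 18/H (W(H) = 2*((-2 + 5)²/H) = 2*(3²/H) = 2*(9/H) = 18/H)
W(54 - 49) + 15838 = 18/(54 - 49) + 15838 = 18/5 + 15838 = 79208/5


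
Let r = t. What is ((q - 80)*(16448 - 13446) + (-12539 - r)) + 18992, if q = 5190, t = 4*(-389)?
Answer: 15348229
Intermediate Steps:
t = -1556
r = -1556
((q - 80)*(16448 - 13446) + (-12539 - r)) + 18992 = ((5190 - 80)*(16448 - 13446) + (-12539 - 1*(-1556))) + 18992 = (5110*3002 + (-12539 + 1556)) + 18992 = (15340220 - 10983) + 18992 = 15329237 + 18992 = 15348229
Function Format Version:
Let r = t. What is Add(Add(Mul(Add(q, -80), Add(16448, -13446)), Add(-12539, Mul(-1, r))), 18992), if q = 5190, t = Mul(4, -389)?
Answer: 15348229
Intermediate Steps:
t = -1556
r = -1556
Add(Add(Mul(Add(q, -80), Add(16448, -13446)), Add(-12539, Mul(-1, r))), 18992) = Add(Add(Mul(Add(5190, -80), Add(16448, -13446)), Add(-12539, Mul(-1, -1556))), 18992) = Add(Add(Mul(5110, 3002), Add(-12539, 1556)), 18992) = Add(Add(15340220, -10983), 18992) = Add(15329237, 18992) = 15348229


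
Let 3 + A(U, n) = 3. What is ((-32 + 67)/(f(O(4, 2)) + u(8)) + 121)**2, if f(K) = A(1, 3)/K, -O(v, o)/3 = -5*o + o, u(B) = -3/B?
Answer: 6889/9 ≈ 765.44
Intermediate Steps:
A(U, n) = 0 (A(U, n) = -3 + 3 = 0)
O(v, o) = 12*o (O(v, o) = -3*(-5*o + o) = -(-12)*o = 12*o)
f(K) = 0 (f(K) = 0/K = 0)
((-32 + 67)/(f(O(4, 2)) + u(8)) + 121)**2 = ((-32 + 67)/(0 - 3/8) + 121)**2 = (35/(0 - 3*1/8) + 121)**2 = (35/(0 - 3/8) + 121)**2 = (35/(-3/8) + 121)**2 = (35*(-8/3) + 121)**2 = (-280/3 + 121)**2 = (83/3)**2 = 6889/9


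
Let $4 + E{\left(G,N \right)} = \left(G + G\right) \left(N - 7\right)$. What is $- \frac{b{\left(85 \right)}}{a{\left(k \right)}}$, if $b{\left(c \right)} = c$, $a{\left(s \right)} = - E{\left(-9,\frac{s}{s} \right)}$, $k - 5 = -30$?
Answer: $\frac{85}{104} \approx 0.81731$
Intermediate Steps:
$k = -25$ ($k = 5 - 30 = -25$)
$E{\left(G,N \right)} = -4 + 2 G \left(-7 + N\right)$ ($E{\left(G,N \right)} = -4 + \left(G + G\right) \left(N - 7\right) = -4 + 2 G \left(-7 + N\right)$)
$a{\left(s \right)} = -104$ ($a{\left(s \right)} = - (-4 - -126 + 2 \left(-9\right) \frac{s}{s}) = - (-4 + 126 + 2 \left(-9\right) 1) = - (-4 + 126 - 18) = \left(-1\right) 104 = -104$)
$- \frac{b{\left(85 \right)}}{a{\left(k \right)}} = - \frac{85}{-104} = - \frac{85 \left(-1\right)}{104} = \left(-1\right) \left(- \frac{85}{104}\right) = \frac{85}{104}$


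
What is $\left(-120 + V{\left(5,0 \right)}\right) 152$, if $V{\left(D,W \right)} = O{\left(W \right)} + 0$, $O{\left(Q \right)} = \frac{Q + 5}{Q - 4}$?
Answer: $-18430$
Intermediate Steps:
$O{\left(Q \right)} = \frac{5 + Q}{-4 + Q}$
$V{\left(D,W \right)} = \frac{5 + W}{-4 + W}$ ($V{\left(D,W \right)} = \frac{5 + W}{-4 + W} + 0 = \frac{5 + W}{-4 + W}$)
$\left(-120 + V{\left(5,0 \right)}\right) 152 = \left(-120 + \frac{5 + 0}{-4 + 0}\right) 152 = \left(-120 + \frac{1}{-4} \cdot 5\right) 152 = \left(-120 - \frac{5}{4}\right) 152 = \left(- \frac{485}{4}\right) 152 = -18430$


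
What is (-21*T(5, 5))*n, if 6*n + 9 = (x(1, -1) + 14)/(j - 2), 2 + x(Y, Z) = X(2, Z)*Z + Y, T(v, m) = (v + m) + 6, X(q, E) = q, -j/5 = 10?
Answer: 6706/13 ≈ 515.85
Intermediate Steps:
j = -50 (j = -5*10 = -50)
T(v, m) = 6 + m + v (T(v, m) = (m + v) + 6 = 6 + m + v)
x(Y, Z) = -2 + Y + 2*Z (x(Y, Z) = -2 + (2*Z + Y) = -2 + (Y + 2*Z) = -2 + Y + 2*Z)
n = -479/312 (n = -3/2 + (((-2 + 1 + 2*(-1)) + 14)/(-50 - 2))/6 = -3/2 + (((-2 + 1 - 2) + 14)/(-52))/6 = -3/2 + ((-3 + 14)*(-1/52))/6 = -3/2 + (11*(-1/52))/6 = -3/2 + (⅙)*(-11/52) = -3/2 - 11/312 = -479/312 ≈ -1.5353)
(-21*T(5, 5))*n = -21*(6 + 5 + 5)*(-479/312) = -21*16*(-479/312) = -336*(-479/312) = 6706/13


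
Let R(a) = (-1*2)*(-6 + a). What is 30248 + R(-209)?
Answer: 30678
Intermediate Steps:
R(a) = 12 - 2*a (R(a) = -2*(-6 + a) = 12 - 2*a)
30248 + R(-209) = 30248 + (12 - 2*(-209)) = 30248 + (12 + 418) = 30248 + 430 = 30678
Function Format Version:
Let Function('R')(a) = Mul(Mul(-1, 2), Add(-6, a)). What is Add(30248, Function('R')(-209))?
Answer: 30678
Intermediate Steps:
Function('R')(a) = Add(12, Mul(-2, a)) (Function('R')(a) = Mul(-2, Add(-6, a)) = Add(12, Mul(-2, a)))
Add(30248, Function('R')(-209)) = Add(30248, Add(12, Mul(-2, -209))) = Add(30248, Add(12, 418)) = Add(30248, 430) = 30678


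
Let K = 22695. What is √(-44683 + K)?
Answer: 2*I*√5497 ≈ 148.28*I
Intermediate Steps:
√(-44683 + K) = √(-44683 + 22695) = √(-21988) = 2*I*√5497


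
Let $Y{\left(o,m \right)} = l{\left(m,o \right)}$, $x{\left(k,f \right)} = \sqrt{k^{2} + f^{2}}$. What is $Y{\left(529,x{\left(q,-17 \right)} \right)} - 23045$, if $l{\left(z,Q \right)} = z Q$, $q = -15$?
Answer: $-23045 + 529 \sqrt{514} \approx -11052.0$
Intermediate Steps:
$l{\left(z,Q \right)} = Q z$
$x{\left(k,f \right)} = \sqrt{f^{2} + k^{2}}$
$Y{\left(o,m \right)} = m o$ ($Y{\left(o,m \right)} = o m = m o$)
$Y{\left(529,x{\left(q,-17 \right)} \right)} - 23045 = \sqrt{\left(-17\right)^{2} + \left(-15\right)^{2}} \cdot 529 - 23045 = \sqrt{289 + 225} \cdot 529 - 23045 = \sqrt{514} \cdot 529 - 23045 = 529 \sqrt{514} - 23045 = -23045 + 529 \sqrt{514}$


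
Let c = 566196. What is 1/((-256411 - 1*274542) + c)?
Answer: 1/35243 ≈ 2.8374e-5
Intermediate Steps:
1/((-256411 - 1*274542) + c) = 1/((-256411 - 1*274542) + 566196) = 1/((-256411 - 274542) + 566196) = 1/(-530953 + 566196) = 1/35243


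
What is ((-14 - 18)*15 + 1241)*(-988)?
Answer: -751868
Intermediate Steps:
((-14 - 18)*15 + 1241)*(-988) = (-32*15 + 1241)*(-988) = (-480 + 1241)*(-988) = 761*(-988) = -751868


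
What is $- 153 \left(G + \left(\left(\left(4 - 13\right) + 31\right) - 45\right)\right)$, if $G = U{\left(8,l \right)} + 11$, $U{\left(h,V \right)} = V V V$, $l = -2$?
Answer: $3060$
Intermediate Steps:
$U{\left(h,V \right)} = V^{3}$ ($U{\left(h,V \right)} = V^{2} V = V^{3}$)
$G = 3$ ($G = \left(-2\right)^{3} + 11 = -8 + 11 = 3$)
$- 153 \left(G + \left(\left(\left(4 - 13\right) + 31\right) - 45\right)\right) = - 153 \left(3 + \left(\left(\left(4 - 13\right) + 31\right) - 45\right)\right) = - 153 \left(3 + \left(\left(-9 + 31\right) - 45\right)\right) = - 153 \left(3 + \left(22 - 45\right)\right) = - 153 \left(3 - 23\right) = \left(-153\right) \left(-20\right) = 3060$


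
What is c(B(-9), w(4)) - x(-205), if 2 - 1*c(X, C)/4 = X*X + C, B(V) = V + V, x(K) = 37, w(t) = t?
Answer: -1341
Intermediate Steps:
B(V) = 2*V
c(X, C) = 8 - 4*C - 4*X² (c(X, C) = 8 - 4*(X*X + C) = 8 - 4*(X² + C) = 8 - 4*(C + X²) = 8 + (-4*C - 4*X²) = 8 - 4*C - 4*X²)
c(B(-9), w(4)) - x(-205) = (8 - 4*4 - 4*(2*(-9))²) - 1*37 = (8 - 16 - 4*(-18)²) - 37 = (8 - 16 - 4*324) - 37 = (8 - 16 - 1296) - 37 = -1304 - 37 = -1341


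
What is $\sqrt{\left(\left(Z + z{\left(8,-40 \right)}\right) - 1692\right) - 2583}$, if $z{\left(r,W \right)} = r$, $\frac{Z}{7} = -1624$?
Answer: $i \sqrt{15635} \approx 125.04 i$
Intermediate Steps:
$Z = -11368$ ($Z = 7 \left(-1624\right) = -11368$)
$\sqrt{\left(\left(Z + z{\left(8,-40 \right)}\right) - 1692\right) - 2583} = \sqrt{\left(\left(-11368 + 8\right) - 1692\right) - 2583} = \sqrt{\left(-11360 - 1692\right) - 2583} = \sqrt{-13052 - 2583} = \sqrt{-15635} = i \sqrt{15635}$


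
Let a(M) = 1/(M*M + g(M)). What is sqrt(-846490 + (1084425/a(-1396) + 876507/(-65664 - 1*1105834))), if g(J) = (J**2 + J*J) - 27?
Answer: sqrt(8701069783623847225128254)/1171498 ≈ 2.5179e+6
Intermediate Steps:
g(J) = -27 + 2*J**2 (g(J) = (J**2 + J**2) - 27 = 2*J**2 - 27 = -27 + 2*J**2)
a(M) = 1/(-27 + 3*M**2) (a(M) = 1/(M*M + (-27 + 2*M**2)) = 1/(M**2 + (-27 + 2*M**2)) = 1/(-27 + 3*M**2))
sqrt(-846490 + (1084425/a(-1396) + 876507/(-65664 - 1*1105834))) = sqrt(-846490 + (1084425/((1/(3*(-9 + (-1396)**2)))) + 876507/(-65664 - 1*1105834))) = sqrt(-846490 + (1084425/((1/(3*(-9 + 1948816)))) + 876507/(-65664 - 1105834))) = sqrt(-846490 + (1084425/(((1/3)/1948807)) + 876507/(-1171498))) = sqrt(-846490 + (1084425/(((1/3)*(1/1948807))) + 876507*(-1/1171498))) = sqrt(-846490 + (1084425/(1/5846421) - 876507/1171498)) = sqrt(-846490 + (1084425*5846421 - 876507/1171498)) = sqrt(-846490 + (6340005092925 - 876507/1171498)) = sqrt(-846490 + 7427303286350575143/1171498) = sqrt(7427302294689233123/1171498) = sqrt(8701069783623847225128254)/1171498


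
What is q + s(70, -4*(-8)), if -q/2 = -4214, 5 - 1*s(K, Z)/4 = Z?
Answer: 8320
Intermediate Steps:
s(K, Z) = 20 - 4*Z
q = 8428 (q = -2*(-4214) = 8428)
q + s(70, -4*(-8)) = 8428 + (20 - (-16)*(-8)) = 8428 + (20 - 4*32) = 8428 + (20 - 128) = 8428 - 108 = 8320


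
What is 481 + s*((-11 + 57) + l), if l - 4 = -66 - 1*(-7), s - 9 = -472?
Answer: 4648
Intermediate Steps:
s = -463 (s = 9 - 472 = -463)
l = -55 (l = 4 + (-66 - 1*(-7)) = 4 + (-66 + 7) = 4 - 59 = -55)
481 + s*((-11 + 57) + l) = 481 - 463*((-11 + 57) - 55) = 481 - 463*(46 - 55) = 481 - 463*(-9) = 481 + 4167 = 4648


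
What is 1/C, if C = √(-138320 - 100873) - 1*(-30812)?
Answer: 30812/949618537 - 9*I*√2953/949618537 ≈ 3.2447e-5 - 5.1502e-7*I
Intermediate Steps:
C = 30812 + 9*I*√2953 (C = √(-239193) + 30812 = 9*I*√2953 + 30812 = 30812 + 9*I*√2953 ≈ 30812.0 + 489.07*I)
1/C = 1/(30812 + 9*I*√2953)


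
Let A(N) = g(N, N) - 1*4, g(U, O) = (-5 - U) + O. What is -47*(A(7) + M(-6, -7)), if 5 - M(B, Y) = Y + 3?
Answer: 0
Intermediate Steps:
M(B, Y) = 2 - Y (M(B, Y) = 5 - (Y + 3) = 5 - (3 + Y) = 5 + (-3 - Y) = 2 - Y)
g(U, O) = -5 + O - U
A(N) = -9 (A(N) = (-5 + N - N) - 1*4 = -5 - 4 = -9)
-47*(A(7) + M(-6, -7)) = -47*(-9 + (2 - 1*(-7))) = -47*(-9 + (2 + 7)) = -47*(-9 + 9) = -47*0 = 0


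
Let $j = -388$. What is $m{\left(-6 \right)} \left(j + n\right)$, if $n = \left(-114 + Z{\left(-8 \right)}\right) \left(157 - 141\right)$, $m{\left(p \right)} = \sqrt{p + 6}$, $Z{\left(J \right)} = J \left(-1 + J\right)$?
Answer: $0$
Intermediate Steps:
$m{\left(p \right)} = \sqrt{6 + p}$
$n = -672$ ($n = \left(-114 - 8 \left(-1 - 8\right)\right) \left(157 - 141\right) = \left(-114 - -72\right) 16 = \left(-114 + 72\right) 16 = \left(-42\right) 16 = -672$)
$m{\left(-6 \right)} \left(j + n\right) = \sqrt{6 - 6} \left(-388 - 672\right) = \sqrt{0} \left(-1060\right) = 0 \left(-1060\right) = 0$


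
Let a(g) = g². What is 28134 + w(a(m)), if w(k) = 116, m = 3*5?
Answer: 28250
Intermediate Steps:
m = 15
28134 + w(a(m)) = 28134 + 116 = 28250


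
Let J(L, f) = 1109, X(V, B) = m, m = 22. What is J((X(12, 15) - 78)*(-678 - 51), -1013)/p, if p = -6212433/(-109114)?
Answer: 121007426/6212433 ≈ 19.478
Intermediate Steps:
X(V, B) = 22
p = 6212433/109114 (p = -6212433*(-1/109114) = 6212433/109114 ≈ 56.935)
J((X(12, 15) - 78)*(-678 - 51), -1013)/p = 1109/(6212433/109114) = 1109*(109114/6212433) = 121007426/6212433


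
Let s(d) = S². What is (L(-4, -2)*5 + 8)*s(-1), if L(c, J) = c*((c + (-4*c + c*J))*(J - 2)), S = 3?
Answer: 14472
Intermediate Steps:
L(c, J) = c*(-2 + J)*(-3*c + J*c) (L(c, J) = c*((c + (-4*c + J*c))*(-2 + J)) = c*((-3*c + J*c)*(-2 + J)) = c*((-2 + J)*(-3*c + J*c)) = c*(-2 + J)*(-3*c + J*c))
s(d) = 9 (s(d) = 3² = 9)
(L(-4, -2)*5 + 8)*s(-1) = (((-4)²*(6 + (-2)² - 5*(-2)))*5 + 8)*9 = ((16*(6 + 4 + 10))*5 + 8)*9 = ((16*20)*5 + 8)*9 = (320*5 + 8)*9 = (1600 + 8)*9 = 1608*9 = 14472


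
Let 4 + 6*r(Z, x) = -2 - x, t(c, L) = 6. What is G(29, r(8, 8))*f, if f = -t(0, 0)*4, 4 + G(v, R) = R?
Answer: 152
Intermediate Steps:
r(Z, x) = -1 - x/6 (r(Z, x) = -⅔ + (-2 - x)/6 = -⅔ + (-⅓ - x/6) = -1 - x/6)
G(v, R) = -4 + R
f = -24 (f = -1*6*4 = -6*4 = -24)
G(29, r(8, 8))*f = (-4 + (-1 - ⅙*8))*(-24) = (-4 + (-1 - 4/3))*(-24) = (-4 - 7/3)*(-24) = -19/3*(-24) = 152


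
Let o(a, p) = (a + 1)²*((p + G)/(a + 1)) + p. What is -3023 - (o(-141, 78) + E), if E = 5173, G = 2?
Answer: 2926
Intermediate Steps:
o(a, p) = p + (1 + a)*(2 + p) (o(a, p) = (a + 1)²*((p + 2)/(a + 1)) + p = (1 + a)²*((2 + p)/(1 + a)) + p = (1 + a)*(2 + p) + p = p + (1 + a)*(2 + p))
-3023 - (o(-141, 78) + E) = -3023 - ((2 + 2*(-141) + 2*78 - 141*78) + 5173) = -3023 - ((2 - 282 + 156 - 10998) + 5173) = -3023 - (-11122 + 5173) = -3023 - 1*(-5949) = -3023 + 5949 = 2926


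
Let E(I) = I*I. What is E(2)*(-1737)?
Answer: -6948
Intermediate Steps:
E(I) = I**2
E(2)*(-1737) = 2**2*(-1737) = 4*(-1737) = -6948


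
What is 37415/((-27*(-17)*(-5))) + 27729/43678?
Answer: -314114863/20048202 ≈ -15.668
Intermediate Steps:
37415/((-27*(-17)*(-5))) + 27729/43678 = 37415/((459*(-5))) + 27729*(1/43678) = 37415/(-2295) + 27729/43678 = 37415*(-1/2295) + 27729/43678 = -7483/459 + 27729/43678 = -314114863/20048202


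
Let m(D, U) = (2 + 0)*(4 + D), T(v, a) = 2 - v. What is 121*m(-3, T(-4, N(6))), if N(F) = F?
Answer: 242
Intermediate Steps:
m(D, U) = 8 + 2*D (m(D, U) = 2*(4 + D) = 8 + 2*D)
121*m(-3, T(-4, N(6))) = 121*(8 + 2*(-3)) = 121*(8 - 6) = 121*2 = 242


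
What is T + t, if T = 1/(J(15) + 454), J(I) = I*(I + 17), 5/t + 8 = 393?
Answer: 1011/71918 ≈ 0.014058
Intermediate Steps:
t = 1/77 (t = 5/(-8 + 393) = 5/385 = 5*(1/385) = 1/77 ≈ 0.012987)
J(I) = I*(17 + I)
T = 1/934 (T = 1/(15*(17 + 15) + 454) = 1/(15*32 + 454) = 1/(480 + 454) = 1/934 ≈ 0.0010707)
T + t = 1/934 + 1/77 = 1011/71918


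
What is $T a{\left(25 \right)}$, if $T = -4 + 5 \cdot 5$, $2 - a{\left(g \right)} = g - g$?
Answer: $42$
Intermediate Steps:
$a{\left(g \right)} = 2$ ($a{\left(g \right)} = 2 - \left(g - g\right) = 2 - 0 = 2 + 0 = 2$)
$T = 21$ ($T = -4 + 25 = 21$)
$T a{\left(25 \right)} = 21 \cdot 2 = 42$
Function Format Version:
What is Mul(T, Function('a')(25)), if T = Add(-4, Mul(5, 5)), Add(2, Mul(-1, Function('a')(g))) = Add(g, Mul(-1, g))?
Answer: 42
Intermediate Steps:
Function('a')(g) = 2 (Function('a')(g) = Add(2, Mul(-1, Add(g, Mul(-1, g)))) = Add(2, Mul(-1, 0)) = Add(2, 0) = 2)
T = 21 (T = Add(-4, 25) = 21)
Mul(T, Function('a')(25)) = Mul(21, 2) = 42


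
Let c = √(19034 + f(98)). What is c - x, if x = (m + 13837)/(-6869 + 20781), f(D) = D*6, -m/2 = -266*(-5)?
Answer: -11177/13912 + √19622 ≈ 139.28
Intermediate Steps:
m = -2660 (m = -(-532)*(-5) = -2*1330 = -2660)
f(D) = 6*D
x = 11177/13912 (x = (-2660 + 13837)/(-6869 + 20781) = 11177/13912 ≈ 0.80341)
c = √19622 (c = √(19034 + 6*98) = √(19034 + 588) = √19622 ≈ 140.08)
c - x = √19622 - 1*11177/13912 = √19622 - 11177/13912 = -11177/13912 + √19622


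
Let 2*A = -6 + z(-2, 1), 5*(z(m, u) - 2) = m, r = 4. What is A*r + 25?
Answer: 81/5 ≈ 16.200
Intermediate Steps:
z(m, u) = 2 + m/5
A = -11/5 (A = (-6 + (2 + (⅕)*(-2)))/2 = (-6 + (2 - ⅖))/2 = (-6 + 8/5)/2 = (½)*(-22/5) = -11/5 ≈ -2.2000)
A*r + 25 = -11/5*4 + 25 = -44/5 + 25 = 81/5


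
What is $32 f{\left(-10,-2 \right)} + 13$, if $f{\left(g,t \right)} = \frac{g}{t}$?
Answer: $173$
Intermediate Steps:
$32 f{\left(-10,-2 \right)} + 13 = 32 \left(- \frac{10}{-2}\right) + 13 = 32 \left(\left(-10\right) \left(- \frac{1}{2}\right)\right) + 13 = 32 \cdot 5 + 13 = 160 + 13 = 173$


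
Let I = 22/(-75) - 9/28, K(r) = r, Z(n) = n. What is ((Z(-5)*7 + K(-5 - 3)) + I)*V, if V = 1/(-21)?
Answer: 91591/44100 ≈ 2.0769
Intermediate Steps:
V = -1/21 ≈ -0.047619
I = -1291/2100 (I = 22*(-1/75) - 9*1/28 = -22/75 - 9/28 = -1291/2100 ≈ -0.61476)
((Z(-5)*7 + K(-5 - 3)) + I)*V = ((-5*7 + (-5 - 3)) - 1291/2100)*(-1/21) = ((-35 - 8) - 1291/2100)*(-1/21) = (-43 - 1291/2100)*(-1/21) = -91591/2100*(-1/21) = 91591/44100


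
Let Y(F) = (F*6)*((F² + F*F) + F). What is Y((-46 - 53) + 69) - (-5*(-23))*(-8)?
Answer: -317680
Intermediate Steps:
Y(F) = 6*F*(F + 2*F²) (Y(F) = (6*F)*((F² + F²) + F) = (6*F)*(2*F² + F) = (6*F)*(F + 2*F²) = 6*F*(F + 2*F²))
Y((-46 - 53) + 69) - (-5*(-23))*(-8) = ((-46 - 53) + 69)²*(6 + 12*((-46 - 53) + 69)) - (-5*(-23))*(-8) = (-99 + 69)²*(6 + 12*(-99 + 69)) - 115*(-8) = (-30)²*(6 + 12*(-30)) - 1*(-920) = 900*(6 - 360) + 920 = 900*(-354) + 920 = -318600 + 920 = -317680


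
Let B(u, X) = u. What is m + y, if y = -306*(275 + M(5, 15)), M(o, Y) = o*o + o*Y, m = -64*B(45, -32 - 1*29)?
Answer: -117630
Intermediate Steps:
m = -2880 (m = -64*45 = -2880)
M(o, Y) = o² + Y*o
y = -114750 (y = -306*(275 + 5*(15 + 5)) = -306*(275 + 5*20) = -306*(275 + 100) = -306*375 = -114750)
m + y = -2880 - 114750 = -117630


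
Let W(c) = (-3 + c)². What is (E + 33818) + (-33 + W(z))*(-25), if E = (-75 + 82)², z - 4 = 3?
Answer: 34292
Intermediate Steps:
z = 7 (z = 4 + 3 = 7)
E = 49 (E = 7² = 49)
(E + 33818) + (-33 + W(z))*(-25) = (49 + 33818) + (-33 + (-3 + 7)²)*(-25) = 33867 + (-33 + 4²)*(-25) = 33867 + (-33 + 16)*(-25) = 33867 - 17*(-25) = 33867 + 425 = 34292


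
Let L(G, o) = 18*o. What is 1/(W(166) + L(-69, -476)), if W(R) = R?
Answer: -1/8402 ≈ -0.00011902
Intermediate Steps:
1/(W(166) + L(-69, -476)) = 1/(166 + 18*(-476)) = 1/(166 - 8568) = 1/(-8402) = -1/8402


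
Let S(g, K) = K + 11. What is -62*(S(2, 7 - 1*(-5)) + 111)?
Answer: -8308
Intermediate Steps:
S(g, K) = 11 + K
-62*(S(2, 7 - 1*(-5)) + 111) = -62*((11 + (7 - 1*(-5))) + 111) = -62*((11 + (7 + 5)) + 111) = -62*((11 + 12) + 111) = -62*(23 + 111) = -62*134 = -8308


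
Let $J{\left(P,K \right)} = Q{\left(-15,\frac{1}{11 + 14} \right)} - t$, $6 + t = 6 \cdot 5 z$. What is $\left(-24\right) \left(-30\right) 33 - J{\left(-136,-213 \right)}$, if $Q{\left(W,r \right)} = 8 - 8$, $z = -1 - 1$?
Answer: $23694$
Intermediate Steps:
$z = -2$ ($z = -1 - 1 = -2$)
$Q{\left(W,r \right)} = 0$
$t = -66$ ($t = -6 + 6 \cdot 5 \left(-2\right) = -6 + 30 \left(-2\right) = -6 - 60 = -66$)
$J{\left(P,K \right)} = 66$ ($J{\left(P,K \right)} = 0 - -66 = 0 + 66 = 66$)
$\left(-24\right) \left(-30\right) 33 - J{\left(-136,-213 \right)} = \left(-24\right) \left(-30\right) 33 - 66 = 720 \cdot 33 - 66 = 23760 - 66 = 23694$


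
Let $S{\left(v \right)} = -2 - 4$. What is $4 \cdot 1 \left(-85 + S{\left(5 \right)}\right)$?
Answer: $-364$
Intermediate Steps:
$S{\left(v \right)} = -6$
$4 \cdot 1 \left(-85 + S{\left(5 \right)}\right) = 4 \cdot 1 \left(-85 - 6\right) = 4 \left(-91\right) = -364$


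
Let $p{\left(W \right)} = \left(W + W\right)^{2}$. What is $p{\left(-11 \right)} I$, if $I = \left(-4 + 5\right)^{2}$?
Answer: $484$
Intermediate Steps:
$p{\left(W \right)} = 4 W^{2}$ ($p{\left(W \right)} = \left(2 W\right)^{2} = 4 W^{2}$)
$I = 1$ ($I = 1^{2} = 1$)
$p{\left(-11 \right)} I = 4 \left(-11\right)^{2} \cdot 1 = 4 \cdot 121 \cdot 1 = 484 \cdot 1 = 484$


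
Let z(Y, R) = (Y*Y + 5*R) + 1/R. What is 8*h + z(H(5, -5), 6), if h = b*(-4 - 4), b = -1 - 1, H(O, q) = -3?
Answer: 1003/6 ≈ 167.17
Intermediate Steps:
b = -2
h = 16 (h = -2*(-4 - 4) = -2*(-8) = 16)
z(Y, R) = 1/R + Y² + 5*R (z(Y, R) = (Y² + 5*R) + 1/R = 1/R + Y² + 5*R)
8*h + z(H(5, -5), 6) = 8*16 + (1/6 + (-3)² + 5*6) = 128 + (⅙ + 9 + 30) = 128 + 235/6 = 1003/6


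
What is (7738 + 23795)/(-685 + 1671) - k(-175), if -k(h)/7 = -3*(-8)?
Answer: 197181/986 ≈ 199.98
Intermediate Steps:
k(h) = -168 (k(h) = -(-21)*(-8) = -7*24 = -168)
(7738 + 23795)/(-685 + 1671) - k(-175) = (7738 + 23795)/(-685 + 1671) - 1*(-168) = 31533/986 + 168 = 197181/986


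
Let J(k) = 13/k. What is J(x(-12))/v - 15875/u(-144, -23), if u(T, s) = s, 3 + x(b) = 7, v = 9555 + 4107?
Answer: 37719013/54648 ≈ 690.22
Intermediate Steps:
v = 13662
x(b) = 4 (x(b) = -3 + 7 = 4)
J(x(-12))/v - 15875/u(-144, -23) = (13/4)/13662 - 15875/(-23) = (13*(1/4))*(1/13662) - 15875*(-1/23) = (13/4)*(1/13662) + 15875/23 = 13/54648 + 15875/23 = 37719013/54648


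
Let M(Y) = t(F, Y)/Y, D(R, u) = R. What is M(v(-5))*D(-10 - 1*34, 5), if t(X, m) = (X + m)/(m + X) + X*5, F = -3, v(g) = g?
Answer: -616/5 ≈ -123.20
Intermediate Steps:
t(X, m) = 1 + 5*X (t(X, m) = (X + m)/(X + m) + 5*X = 1 + 5*X)
M(Y) = -14/Y (M(Y) = (1 + 5*(-3))/Y = (1 - 15)/Y = -14/Y)
M(v(-5))*D(-10 - 1*34, 5) = (-14/(-5))*(-10 - 1*34) = (-14*(-⅕))*(-10 - 34) = (14/5)*(-44) = -616/5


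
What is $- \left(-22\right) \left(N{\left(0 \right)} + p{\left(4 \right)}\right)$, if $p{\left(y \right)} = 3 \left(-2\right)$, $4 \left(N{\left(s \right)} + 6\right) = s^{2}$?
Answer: $-264$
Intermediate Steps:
$N{\left(s \right)} = -6 + \frac{s^{2}}{4}$
$p{\left(y \right)} = -6$
$- \left(-22\right) \left(N{\left(0 \right)} + p{\left(4 \right)}\right) = - \left(-22\right) \left(\left(-6 + \frac{0^{2}}{4}\right) - 6\right) = - \left(-22\right) \left(\left(-6 + \frac{1}{4} \cdot 0\right) - 6\right) = - \left(-22\right) \left(\left(-6 + 0\right) - 6\right) = - \left(-22\right) \left(-6 - 6\right) = - \left(-22\right) \left(-12\right) = \left(-1\right) 264 = -264$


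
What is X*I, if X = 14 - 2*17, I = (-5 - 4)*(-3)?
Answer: -540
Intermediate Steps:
I = 27 (I = -9*(-3) = 27)
X = -20 (X = 14 - 34 = -20)
X*I = -20*27 = -540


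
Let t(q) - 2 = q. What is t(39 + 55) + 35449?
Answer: 35545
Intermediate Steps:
t(q) = 2 + q
t(39 + 55) + 35449 = (2 + (39 + 55)) + 35449 = (2 + 94) + 35449 = 96 + 35449 = 35545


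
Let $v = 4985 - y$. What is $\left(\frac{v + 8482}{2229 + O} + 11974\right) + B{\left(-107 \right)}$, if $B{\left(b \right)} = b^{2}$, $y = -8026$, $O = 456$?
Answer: $\frac{62912248}{2685} \approx 23431.0$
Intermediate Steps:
$v = 13011$ ($v = 4985 - -8026 = 4985 + 8026 = 13011$)
$\left(\frac{v + 8482}{2229 + O} + 11974\right) + B{\left(-107 \right)} = \left(\frac{13011 + 8482}{2229 + 456} + 11974\right) + \left(-107\right)^{2} = \left(\frac{21493}{2685} + 11974\right) + 11449 = \frac{32171683}{2685} + 11449 = \frac{62912248}{2685}$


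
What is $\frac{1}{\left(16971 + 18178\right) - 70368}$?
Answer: $- \frac{1}{35219} \approx -2.8394 \cdot 10^{-5}$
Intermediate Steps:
$\frac{1}{\left(16971 + 18178\right) - 70368} = \frac{1}{35149 - 70368} = \frac{1}{-35219} = - \frac{1}{35219}$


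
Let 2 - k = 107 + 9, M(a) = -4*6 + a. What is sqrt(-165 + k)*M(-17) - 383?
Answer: -383 - 123*I*sqrt(31) ≈ -383.0 - 684.83*I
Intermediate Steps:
M(a) = -24 + a
k = -114 (k = 2 - (107 + 9) = 2 - 1*116 = 2 - 116 = -114)
sqrt(-165 + k)*M(-17) - 383 = sqrt(-165 - 114)*(-24 - 17) - 383 = sqrt(-279)*(-41) - 383 = (3*I*sqrt(31))*(-41) - 383 = -123*I*sqrt(31) - 383 = -383 - 123*I*sqrt(31)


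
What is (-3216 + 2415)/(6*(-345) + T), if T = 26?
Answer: 801/2044 ≈ 0.39188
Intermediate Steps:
(-3216 + 2415)/(6*(-345) + T) = (-3216 + 2415)/(6*(-345) + 26) = -801/(-2070 + 26) = -801/(-2044) = -801*(-1/2044) = 801/2044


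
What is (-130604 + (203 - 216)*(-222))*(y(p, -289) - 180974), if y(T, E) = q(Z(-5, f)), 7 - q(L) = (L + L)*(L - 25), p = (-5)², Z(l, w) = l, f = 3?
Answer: 23151058706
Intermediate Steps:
p = 25
q(L) = 7 - 2*L*(-25 + L) (q(L) = 7 - (L + L)*(L - 25) = 7 - 2*L*(-25 + L))
y(T, E) = -293 (y(T, E) = 7 - 2*(-5)² + 50*(-5) = 7 - 2*25 - 250 = 7 - 50 - 250 = -293)
(-130604 + (203 - 216)*(-222))*(y(p, -289) - 180974) = (-130604 + (203 - 216)*(-222))*(-293 - 180974) = (-130604 - 13*(-222))*(-181267) = (-130604 + 2886)*(-181267) = -127718*(-181267) = 23151058706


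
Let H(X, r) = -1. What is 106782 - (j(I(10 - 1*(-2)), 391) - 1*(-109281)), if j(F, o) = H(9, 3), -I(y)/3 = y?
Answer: -2498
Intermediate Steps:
I(y) = -3*y
j(F, o) = -1
106782 - (j(I(10 - 1*(-2)), 391) - 1*(-109281)) = 106782 - (-1 - 1*(-109281)) = 106782 - (-1 + 109281) = 106782 - 1*109280 = 106782 - 109280 = -2498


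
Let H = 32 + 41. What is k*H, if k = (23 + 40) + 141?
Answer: 14892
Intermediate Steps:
H = 73
k = 204 (k = 63 + 141 = 204)
k*H = 204*73 = 14892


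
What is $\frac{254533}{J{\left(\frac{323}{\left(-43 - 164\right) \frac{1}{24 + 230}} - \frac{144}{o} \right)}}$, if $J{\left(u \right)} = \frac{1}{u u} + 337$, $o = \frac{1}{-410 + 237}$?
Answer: $\frac{6554989969500634612}{8678763145574917} \approx 755.29$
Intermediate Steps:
$o = - \frac{1}{173}$ ($o = \frac{1}{-173} = - \frac{1}{173} \approx -0.0057803$)
$J{\left(u \right)} = 337 + \frac{1}{u^{2}}$ ($J{\left(u \right)} = \frac{1}{u^{2}} + 337 = 337 + \frac{1}{u^{2}}$)
$\frac{254533}{J{\left(\frac{323}{\left(-43 - 164\right) \frac{1}{24 + 230}} - \frac{144}{o} \right)}} = \frac{254533}{337 + \frac{1}{\left(\frac{323}{\left(-43 - 164\right) \frac{1}{24 + 230}} - \frac{144}{- \frac{1}{173}}\right)^{2}}} = \frac{254533}{337 + \frac{1}{\left(\frac{323}{\left(-207\right) \frac{1}{254}} - -24912\right)^{2}}} = \frac{254533}{337 + \frac{1}{\left(\frac{323}{\left(-207\right) \frac{1}{254}} + 24912\right)^{2}}} = \frac{254533}{337 + \frac{1}{\left(\frac{323}{- \frac{207}{254}} + 24912\right)^{2}}} = \frac{254533}{337 + \frac{1}{\left(323 \left(- \frac{254}{207}\right) + 24912\right)^{2}}} = \frac{254533}{337 + \frac{1}{\left(- \frac{82042}{207} + 24912\right)^{2}}} = \frac{254533}{337 + \frac{1}{\frac{25753006366564}{42849}}} = \frac{254533}{337 + \frac{42849}{25753006366564}} = \frac{254533}{\frac{8678763145574917}{25753006366564}} = 254533 \cdot \frac{25753006366564}{8678763145574917} = \frac{6554989969500634612}{8678763145574917}$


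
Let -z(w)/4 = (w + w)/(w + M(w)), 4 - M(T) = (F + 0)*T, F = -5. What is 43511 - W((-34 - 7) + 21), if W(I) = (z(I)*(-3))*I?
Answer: 1264219/29 ≈ 43594.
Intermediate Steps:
M(T) = 4 + 5*T (M(T) = 4 - (-5 + 0)*T = 4 - (-5)*T = 4 + 5*T)
z(w) = -8*w/(4 + 6*w) (z(w) = -4*(w + w)/(w + (4 + 5*w)) = -4*2*w/(4 + 6*w) = -8*w/(4 + 6*w))
W(I) = 12*I**2/(2 + 3*I) (W(I) = (-4*I/(2 + 3*I)*(-3))*I = (12*I/(2 + 3*I))*I = 12*I**2/(2 + 3*I))
43511 - W((-34 - 7) + 21) = 43511 - 12*((-34 - 7) + 21)**2/(2 + 3*((-34 - 7) + 21)) = 43511 - 12*(-41 + 21)**2/(2 + 3*(-41 + 21)) = 43511 - 12*(-20)**2/(2 + 3*(-20)) = 43511 - 12*400/(2 - 60) = 43511 - 12*400/(-58) = 43511 - 12*400*(-1)/58 = 43511 - 1*(-2400/29) = 43511 + 2400/29 = 1264219/29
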